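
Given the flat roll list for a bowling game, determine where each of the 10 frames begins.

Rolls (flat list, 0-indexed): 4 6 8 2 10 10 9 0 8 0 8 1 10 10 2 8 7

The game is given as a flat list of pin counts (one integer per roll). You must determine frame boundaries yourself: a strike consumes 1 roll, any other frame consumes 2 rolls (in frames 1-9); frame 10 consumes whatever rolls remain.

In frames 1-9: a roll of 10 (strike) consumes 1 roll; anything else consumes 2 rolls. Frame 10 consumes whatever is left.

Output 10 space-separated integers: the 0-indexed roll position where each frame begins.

Frame 1 starts at roll index 0: rolls=4,6 (sum=10), consumes 2 rolls
Frame 2 starts at roll index 2: rolls=8,2 (sum=10), consumes 2 rolls
Frame 3 starts at roll index 4: roll=10 (strike), consumes 1 roll
Frame 4 starts at roll index 5: roll=10 (strike), consumes 1 roll
Frame 5 starts at roll index 6: rolls=9,0 (sum=9), consumes 2 rolls
Frame 6 starts at roll index 8: rolls=8,0 (sum=8), consumes 2 rolls
Frame 7 starts at roll index 10: rolls=8,1 (sum=9), consumes 2 rolls
Frame 8 starts at roll index 12: roll=10 (strike), consumes 1 roll
Frame 9 starts at roll index 13: roll=10 (strike), consumes 1 roll
Frame 10 starts at roll index 14: 3 remaining rolls

Answer: 0 2 4 5 6 8 10 12 13 14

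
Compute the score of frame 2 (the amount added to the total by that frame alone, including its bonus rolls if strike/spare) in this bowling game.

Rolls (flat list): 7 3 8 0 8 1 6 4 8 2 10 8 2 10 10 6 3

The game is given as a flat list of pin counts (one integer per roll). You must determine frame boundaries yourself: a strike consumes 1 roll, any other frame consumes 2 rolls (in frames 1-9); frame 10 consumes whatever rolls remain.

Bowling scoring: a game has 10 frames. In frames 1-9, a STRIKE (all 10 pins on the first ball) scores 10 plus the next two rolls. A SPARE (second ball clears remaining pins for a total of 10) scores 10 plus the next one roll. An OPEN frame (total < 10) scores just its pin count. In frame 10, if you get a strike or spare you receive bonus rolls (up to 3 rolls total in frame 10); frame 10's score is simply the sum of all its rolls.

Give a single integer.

Answer: 8

Derivation:
Frame 1: SPARE (7+3=10). 10 + next roll (8) = 18. Cumulative: 18
Frame 2: OPEN (8+0=8). Cumulative: 26
Frame 3: OPEN (8+1=9). Cumulative: 35
Frame 4: SPARE (6+4=10). 10 + next roll (8) = 18. Cumulative: 53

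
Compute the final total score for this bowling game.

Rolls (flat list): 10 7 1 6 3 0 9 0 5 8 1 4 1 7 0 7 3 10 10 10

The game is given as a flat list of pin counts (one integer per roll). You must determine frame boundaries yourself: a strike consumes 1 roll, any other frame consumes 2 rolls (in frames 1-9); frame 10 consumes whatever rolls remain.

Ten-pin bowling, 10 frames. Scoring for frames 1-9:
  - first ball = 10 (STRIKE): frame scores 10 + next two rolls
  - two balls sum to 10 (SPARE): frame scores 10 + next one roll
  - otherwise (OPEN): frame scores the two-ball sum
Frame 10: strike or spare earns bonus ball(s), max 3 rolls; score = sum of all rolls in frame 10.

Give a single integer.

Answer: 120

Derivation:
Frame 1: STRIKE. 10 + next two rolls (7+1) = 18. Cumulative: 18
Frame 2: OPEN (7+1=8). Cumulative: 26
Frame 3: OPEN (6+3=9). Cumulative: 35
Frame 4: OPEN (0+9=9). Cumulative: 44
Frame 5: OPEN (0+5=5). Cumulative: 49
Frame 6: OPEN (8+1=9). Cumulative: 58
Frame 7: OPEN (4+1=5). Cumulative: 63
Frame 8: OPEN (7+0=7). Cumulative: 70
Frame 9: SPARE (7+3=10). 10 + next roll (10) = 20. Cumulative: 90
Frame 10: STRIKE. Sum of all frame-10 rolls (10+10+10) = 30. Cumulative: 120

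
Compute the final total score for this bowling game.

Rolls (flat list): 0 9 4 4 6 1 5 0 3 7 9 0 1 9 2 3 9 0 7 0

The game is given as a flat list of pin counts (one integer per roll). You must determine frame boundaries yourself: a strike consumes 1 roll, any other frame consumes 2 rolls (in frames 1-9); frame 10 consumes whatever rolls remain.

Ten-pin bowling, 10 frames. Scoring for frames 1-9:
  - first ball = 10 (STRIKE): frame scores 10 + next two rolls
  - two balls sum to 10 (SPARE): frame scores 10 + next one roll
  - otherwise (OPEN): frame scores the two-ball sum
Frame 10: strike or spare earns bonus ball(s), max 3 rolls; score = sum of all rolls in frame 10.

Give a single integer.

Frame 1: OPEN (0+9=9). Cumulative: 9
Frame 2: OPEN (4+4=8). Cumulative: 17
Frame 3: OPEN (6+1=7). Cumulative: 24
Frame 4: OPEN (5+0=5). Cumulative: 29
Frame 5: SPARE (3+7=10). 10 + next roll (9) = 19. Cumulative: 48
Frame 6: OPEN (9+0=9). Cumulative: 57
Frame 7: SPARE (1+9=10). 10 + next roll (2) = 12. Cumulative: 69
Frame 8: OPEN (2+3=5). Cumulative: 74
Frame 9: OPEN (9+0=9). Cumulative: 83
Frame 10: OPEN. Sum of all frame-10 rolls (7+0) = 7. Cumulative: 90

Answer: 90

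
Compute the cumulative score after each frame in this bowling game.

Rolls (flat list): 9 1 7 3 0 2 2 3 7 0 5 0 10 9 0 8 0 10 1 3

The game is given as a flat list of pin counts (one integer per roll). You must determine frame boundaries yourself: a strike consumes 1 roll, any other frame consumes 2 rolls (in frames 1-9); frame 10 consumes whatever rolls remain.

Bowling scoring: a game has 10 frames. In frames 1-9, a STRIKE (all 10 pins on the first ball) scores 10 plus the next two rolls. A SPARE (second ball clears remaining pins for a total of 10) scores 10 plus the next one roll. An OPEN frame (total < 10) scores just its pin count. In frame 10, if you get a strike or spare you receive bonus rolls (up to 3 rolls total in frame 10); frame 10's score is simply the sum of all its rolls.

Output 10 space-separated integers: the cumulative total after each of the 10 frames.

Frame 1: SPARE (9+1=10). 10 + next roll (7) = 17. Cumulative: 17
Frame 2: SPARE (7+3=10). 10 + next roll (0) = 10. Cumulative: 27
Frame 3: OPEN (0+2=2). Cumulative: 29
Frame 4: OPEN (2+3=5). Cumulative: 34
Frame 5: OPEN (7+0=7). Cumulative: 41
Frame 6: OPEN (5+0=5). Cumulative: 46
Frame 7: STRIKE. 10 + next two rolls (9+0) = 19. Cumulative: 65
Frame 8: OPEN (9+0=9). Cumulative: 74
Frame 9: OPEN (8+0=8). Cumulative: 82
Frame 10: STRIKE. Sum of all frame-10 rolls (10+1+3) = 14. Cumulative: 96

Answer: 17 27 29 34 41 46 65 74 82 96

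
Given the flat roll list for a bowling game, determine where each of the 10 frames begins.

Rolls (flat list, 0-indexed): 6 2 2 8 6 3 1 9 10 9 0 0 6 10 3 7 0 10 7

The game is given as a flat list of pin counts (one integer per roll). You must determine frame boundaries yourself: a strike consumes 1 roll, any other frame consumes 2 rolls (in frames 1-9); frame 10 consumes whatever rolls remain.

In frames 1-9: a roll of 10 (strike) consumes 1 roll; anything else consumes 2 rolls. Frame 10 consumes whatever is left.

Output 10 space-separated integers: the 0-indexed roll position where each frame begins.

Answer: 0 2 4 6 8 9 11 13 14 16

Derivation:
Frame 1 starts at roll index 0: rolls=6,2 (sum=8), consumes 2 rolls
Frame 2 starts at roll index 2: rolls=2,8 (sum=10), consumes 2 rolls
Frame 3 starts at roll index 4: rolls=6,3 (sum=9), consumes 2 rolls
Frame 4 starts at roll index 6: rolls=1,9 (sum=10), consumes 2 rolls
Frame 5 starts at roll index 8: roll=10 (strike), consumes 1 roll
Frame 6 starts at roll index 9: rolls=9,0 (sum=9), consumes 2 rolls
Frame 7 starts at roll index 11: rolls=0,6 (sum=6), consumes 2 rolls
Frame 8 starts at roll index 13: roll=10 (strike), consumes 1 roll
Frame 9 starts at roll index 14: rolls=3,7 (sum=10), consumes 2 rolls
Frame 10 starts at roll index 16: 3 remaining rolls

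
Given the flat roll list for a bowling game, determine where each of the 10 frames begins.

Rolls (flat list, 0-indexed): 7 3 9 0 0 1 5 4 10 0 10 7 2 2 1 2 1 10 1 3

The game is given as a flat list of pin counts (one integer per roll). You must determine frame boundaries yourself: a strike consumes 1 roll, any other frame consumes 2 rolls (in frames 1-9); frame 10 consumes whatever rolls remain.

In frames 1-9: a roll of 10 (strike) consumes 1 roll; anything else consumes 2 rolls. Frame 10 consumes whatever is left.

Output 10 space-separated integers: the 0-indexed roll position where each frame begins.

Answer: 0 2 4 6 8 9 11 13 15 17

Derivation:
Frame 1 starts at roll index 0: rolls=7,3 (sum=10), consumes 2 rolls
Frame 2 starts at roll index 2: rolls=9,0 (sum=9), consumes 2 rolls
Frame 3 starts at roll index 4: rolls=0,1 (sum=1), consumes 2 rolls
Frame 4 starts at roll index 6: rolls=5,4 (sum=9), consumes 2 rolls
Frame 5 starts at roll index 8: roll=10 (strike), consumes 1 roll
Frame 6 starts at roll index 9: rolls=0,10 (sum=10), consumes 2 rolls
Frame 7 starts at roll index 11: rolls=7,2 (sum=9), consumes 2 rolls
Frame 8 starts at roll index 13: rolls=2,1 (sum=3), consumes 2 rolls
Frame 9 starts at roll index 15: rolls=2,1 (sum=3), consumes 2 rolls
Frame 10 starts at roll index 17: 3 remaining rolls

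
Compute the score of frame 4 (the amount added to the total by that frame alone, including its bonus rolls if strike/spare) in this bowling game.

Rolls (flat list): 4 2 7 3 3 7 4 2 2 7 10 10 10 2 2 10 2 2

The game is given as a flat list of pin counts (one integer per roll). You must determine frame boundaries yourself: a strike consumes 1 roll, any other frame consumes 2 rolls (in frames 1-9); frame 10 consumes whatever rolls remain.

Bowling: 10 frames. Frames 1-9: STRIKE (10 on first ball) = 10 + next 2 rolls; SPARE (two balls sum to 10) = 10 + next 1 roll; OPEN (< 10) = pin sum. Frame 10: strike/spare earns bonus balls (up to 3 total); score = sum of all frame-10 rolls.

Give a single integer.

Answer: 6

Derivation:
Frame 1: OPEN (4+2=6). Cumulative: 6
Frame 2: SPARE (7+3=10). 10 + next roll (3) = 13. Cumulative: 19
Frame 3: SPARE (3+7=10). 10 + next roll (4) = 14. Cumulative: 33
Frame 4: OPEN (4+2=6). Cumulative: 39
Frame 5: OPEN (2+7=9). Cumulative: 48
Frame 6: STRIKE. 10 + next two rolls (10+10) = 30. Cumulative: 78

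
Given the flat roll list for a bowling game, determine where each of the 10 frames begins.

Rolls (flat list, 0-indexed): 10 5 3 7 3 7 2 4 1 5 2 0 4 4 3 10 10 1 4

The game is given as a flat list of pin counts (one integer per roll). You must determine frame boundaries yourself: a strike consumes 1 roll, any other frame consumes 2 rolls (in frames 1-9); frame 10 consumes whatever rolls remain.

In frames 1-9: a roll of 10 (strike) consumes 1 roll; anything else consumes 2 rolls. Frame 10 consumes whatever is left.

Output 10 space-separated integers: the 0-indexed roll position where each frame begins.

Answer: 0 1 3 5 7 9 11 13 15 16

Derivation:
Frame 1 starts at roll index 0: roll=10 (strike), consumes 1 roll
Frame 2 starts at roll index 1: rolls=5,3 (sum=8), consumes 2 rolls
Frame 3 starts at roll index 3: rolls=7,3 (sum=10), consumes 2 rolls
Frame 4 starts at roll index 5: rolls=7,2 (sum=9), consumes 2 rolls
Frame 5 starts at roll index 7: rolls=4,1 (sum=5), consumes 2 rolls
Frame 6 starts at roll index 9: rolls=5,2 (sum=7), consumes 2 rolls
Frame 7 starts at roll index 11: rolls=0,4 (sum=4), consumes 2 rolls
Frame 8 starts at roll index 13: rolls=4,3 (sum=7), consumes 2 rolls
Frame 9 starts at roll index 15: roll=10 (strike), consumes 1 roll
Frame 10 starts at roll index 16: 3 remaining rolls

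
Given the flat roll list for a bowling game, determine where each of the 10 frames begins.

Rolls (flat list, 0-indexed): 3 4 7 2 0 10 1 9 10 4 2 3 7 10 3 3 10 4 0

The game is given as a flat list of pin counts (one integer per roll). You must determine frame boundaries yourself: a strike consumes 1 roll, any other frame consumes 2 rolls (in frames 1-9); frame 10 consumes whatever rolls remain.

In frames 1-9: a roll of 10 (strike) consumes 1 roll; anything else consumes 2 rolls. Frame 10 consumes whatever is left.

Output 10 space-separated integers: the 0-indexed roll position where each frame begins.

Frame 1 starts at roll index 0: rolls=3,4 (sum=7), consumes 2 rolls
Frame 2 starts at roll index 2: rolls=7,2 (sum=9), consumes 2 rolls
Frame 3 starts at roll index 4: rolls=0,10 (sum=10), consumes 2 rolls
Frame 4 starts at roll index 6: rolls=1,9 (sum=10), consumes 2 rolls
Frame 5 starts at roll index 8: roll=10 (strike), consumes 1 roll
Frame 6 starts at roll index 9: rolls=4,2 (sum=6), consumes 2 rolls
Frame 7 starts at roll index 11: rolls=3,7 (sum=10), consumes 2 rolls
Frame 8 starts at roll index 13: roll=10 (strike), consumes 1 roll
Frame 9 starts at roll index 14: rolls=3,3 (sum=6), consumes 2 rolls
Frame 10 starts at roll index 16: 3 remaining rolls

Answer: 0 2 4 6 8 9 11 13 14 16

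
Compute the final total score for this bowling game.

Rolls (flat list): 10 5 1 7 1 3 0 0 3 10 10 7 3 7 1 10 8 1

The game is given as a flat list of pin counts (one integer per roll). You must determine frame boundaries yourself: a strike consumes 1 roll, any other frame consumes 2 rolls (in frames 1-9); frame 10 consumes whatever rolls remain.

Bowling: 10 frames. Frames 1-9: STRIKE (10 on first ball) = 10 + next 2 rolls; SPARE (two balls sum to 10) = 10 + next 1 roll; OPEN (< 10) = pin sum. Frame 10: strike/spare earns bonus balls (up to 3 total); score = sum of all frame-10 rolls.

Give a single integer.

Answer: 127

Derivation:
Frame 1: STRIKE. 10 + next two rolls (5+1) = 16. Cumulative: 16
Frame 2: OPEN (5+1=6). Cumulative: 22
Frame 3: OPEN (7+1=8). Cumulative: 30
Frame 4: OPEN (3+0=3). Cumulative: 33
Frame 5: OPEN (0+3=3). Cumulative: 36
Frame 6: STRIKE. 10 + next two rolls (10+7) = 27. Cumulative: 63
Frame 7: STRIKE. 10 + next two rolls (7+3) = 20. Cumulative: 83
Frame 8: SPARE (7+3=10). 10 + next roll (7) = 17. Cumulative: 100
Frame 9: OPEN (7+1=8). Cumulative: 108
Frame 10: STRIKE. Sum of all frame-10 rolls (10+8+1) = 19. Cumulative: 127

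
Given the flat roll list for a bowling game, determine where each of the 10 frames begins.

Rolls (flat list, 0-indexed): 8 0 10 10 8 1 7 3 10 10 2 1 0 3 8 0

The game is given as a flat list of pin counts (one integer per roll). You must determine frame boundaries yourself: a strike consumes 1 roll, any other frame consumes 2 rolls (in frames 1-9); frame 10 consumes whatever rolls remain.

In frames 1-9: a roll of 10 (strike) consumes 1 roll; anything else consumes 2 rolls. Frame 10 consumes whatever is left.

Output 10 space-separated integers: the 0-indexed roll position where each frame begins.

Answer: 0 2 3 4 6 8 9 10 12 14

Derivation:
Frame 1 starts at roll index 0: rolls=8,0 (sum=8), consumes 2 rolls
Frame 2 starts at roll index 2: roll=10 (strike), consumes 1 roll
Frame 3 starts at roll index 3: roll=10 (strike), consumes 1 roll
Frame 4 starts at roll index 4: rolls=8,1 (sum=9), consumes 2 rolls
Frame 5 starts at roll index 6: rolls=7,3 (sum=10), consumes 2 rolls
Frame 6 starts at roll index 8: roll=10 (strike), consumes 1 roll
Frame 7 starts at roll index 9: roll=10 (strike), consumes 1 roll
Frame 8 starts at roll index 10: rolls=2,1 (sum=3), consumes 2 rolls
Frame 9 starts at roll index 12: rolls=0,3 (sum=3), consumes 2 rolls
Frame 10 starts at roll index 14: 2 remaining rolls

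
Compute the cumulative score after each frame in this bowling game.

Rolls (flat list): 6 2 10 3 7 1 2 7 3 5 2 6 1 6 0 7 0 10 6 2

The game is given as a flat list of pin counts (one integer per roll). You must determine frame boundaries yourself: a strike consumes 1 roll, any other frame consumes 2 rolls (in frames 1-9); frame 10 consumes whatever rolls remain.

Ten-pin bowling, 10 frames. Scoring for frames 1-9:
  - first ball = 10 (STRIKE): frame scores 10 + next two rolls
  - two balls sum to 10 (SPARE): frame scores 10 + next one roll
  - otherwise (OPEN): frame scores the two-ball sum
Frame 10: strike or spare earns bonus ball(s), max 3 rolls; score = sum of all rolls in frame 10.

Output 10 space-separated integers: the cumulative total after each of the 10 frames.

Frame 1: OPEN (6+2=8). Cumulative: 8
Frame 2: STRIKE. 10 + next two rolls (3+7) = 20. Cumulative: 28
Frame 3: SPARE (3+7=10). 10 + next roll (1) = 11. Cumulative: 39
Frame 4: OPEN (1+2=3). Cumulative: 42
Frame 5: SPARE (7+3=10). 10 + next roll (5) = 15. Cumulative: 57
Frame 6: OPEN (5+2=7). Cumulative: 64
Frame 7: OPEN (6+1=7). Cumulative: 71
Frame 8: OPEN (6+0=6). Cumulative: 77
Frame 9: OPEN (7+0=7). Cumulative: 84
Frame 10: STRIKE. Sum of all frame-10 rolls (10+6+2) = 18. Cumulative: 102

Answer: 8 28 39 42 57 64 71 77 84 102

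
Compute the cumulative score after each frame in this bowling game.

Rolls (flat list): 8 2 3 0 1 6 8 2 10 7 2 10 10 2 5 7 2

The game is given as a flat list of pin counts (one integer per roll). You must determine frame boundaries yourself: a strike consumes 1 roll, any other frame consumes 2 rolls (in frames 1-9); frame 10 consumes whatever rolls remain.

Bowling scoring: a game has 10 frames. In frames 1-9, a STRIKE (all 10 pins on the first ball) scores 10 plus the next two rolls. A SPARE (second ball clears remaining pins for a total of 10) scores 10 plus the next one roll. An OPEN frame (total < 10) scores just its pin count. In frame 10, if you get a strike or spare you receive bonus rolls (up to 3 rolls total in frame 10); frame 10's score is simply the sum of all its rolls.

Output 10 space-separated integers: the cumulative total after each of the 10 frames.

Answer: 13 16 23 43 62 71 93 110 117 126

Derivation:
Frame 1: SPARE (8+2=10). 10 + next roll (3) = 13. Cumulative: 13
Frame 2: OPEN (3+0=3). Cumulative: 16
Frame 3: OPEN (1+6=7). Cumulative: 23
Frame 4: SPARE (8+2=10). 10 + next roll (10) = 20. Cumulative: 43
Frame 5: STRIKE. 10 + next two rolls (7+2) = 19. Cumulative: 62
Frame 6: OPEN (7+2=9). Cumulative: 71
Frame 7: STRIKE. 10 + next two rolls (10+2) = 22. Cumulative: 93
Frame 8: STRIKE. 10 + next two rolls (2+5) = 17. Cumulative: 110
Frame 9: OPEN (2+5=7). Cumulative: 117
Frame 10: OPEN. Sum of all frame-10 rolls (7+2) = 9. Cumulative: 126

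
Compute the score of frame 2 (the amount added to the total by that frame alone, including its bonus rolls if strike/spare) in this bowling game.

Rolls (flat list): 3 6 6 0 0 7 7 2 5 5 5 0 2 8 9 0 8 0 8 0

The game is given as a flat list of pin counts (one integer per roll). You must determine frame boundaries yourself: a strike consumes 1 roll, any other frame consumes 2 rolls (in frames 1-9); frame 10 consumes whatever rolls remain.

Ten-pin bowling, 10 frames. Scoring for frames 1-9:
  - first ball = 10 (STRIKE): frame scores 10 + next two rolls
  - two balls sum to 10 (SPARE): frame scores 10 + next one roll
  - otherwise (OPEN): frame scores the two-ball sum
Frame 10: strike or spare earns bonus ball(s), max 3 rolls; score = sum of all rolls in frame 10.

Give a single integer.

Frame 1: OPEN (3+6=9). Cumulative: 9
Frame 2: OPEN (6+0=6). Cumulative: 15
Frame 3: OPEN (0+7=7). Cumulative: 22
Frame 4: OPEN (7+2=9). Cumulative: 31

Answer: 6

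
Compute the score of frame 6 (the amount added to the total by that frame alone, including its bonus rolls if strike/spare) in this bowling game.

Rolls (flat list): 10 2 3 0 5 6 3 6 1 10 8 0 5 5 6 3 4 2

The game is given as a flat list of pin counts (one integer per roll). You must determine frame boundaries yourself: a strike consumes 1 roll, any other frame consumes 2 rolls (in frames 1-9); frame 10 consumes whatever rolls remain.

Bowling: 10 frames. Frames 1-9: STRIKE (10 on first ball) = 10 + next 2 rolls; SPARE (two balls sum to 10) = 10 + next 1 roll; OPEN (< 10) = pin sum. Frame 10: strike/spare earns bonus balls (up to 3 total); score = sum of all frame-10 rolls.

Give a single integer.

Answer: 18

Derivation:
Frame 1: STRIKE. 10 + next two rolls (2+3) = 15. Cumulative: 15
Frame 2: OPEN (2+3=5). Cumulative: 20
Frame 3: OPEN (0+5=5). Cumulative: 25
Frame 4: OPEN (6+3=9). Cumulative: 34
Frame 5: OPEN (6+1=7). Cumulative: 41
Frame 6: STRIKE. 10 + next two rolls (8+0) = 18. Cumulative: 59
Frame 7: OPEN (8+0=8). Cumulative: 67
Frame 8: SPARE (5+5=10). 10 + next roll (6) = 16. Cumulative: 83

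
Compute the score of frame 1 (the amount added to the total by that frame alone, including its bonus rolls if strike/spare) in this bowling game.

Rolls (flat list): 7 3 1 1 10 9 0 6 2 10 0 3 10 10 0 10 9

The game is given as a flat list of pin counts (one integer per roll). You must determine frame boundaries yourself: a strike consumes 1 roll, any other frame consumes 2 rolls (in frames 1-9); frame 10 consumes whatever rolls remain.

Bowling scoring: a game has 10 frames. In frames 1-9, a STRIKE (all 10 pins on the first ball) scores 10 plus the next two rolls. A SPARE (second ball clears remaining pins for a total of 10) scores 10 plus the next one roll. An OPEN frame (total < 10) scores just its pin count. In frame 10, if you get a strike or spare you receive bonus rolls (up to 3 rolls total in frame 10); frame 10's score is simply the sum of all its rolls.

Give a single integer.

Answer: 11

Derivation:
Frame 1: SPARE (7+3=10). 10 + next roll (1) = 11. Cumulative: 11
Frame 2: OPEN (1+1=2). Cumulative: 13
Frame 3: STRIKE. 10 + next two rolls (9+0) = 19. Cumulative: 32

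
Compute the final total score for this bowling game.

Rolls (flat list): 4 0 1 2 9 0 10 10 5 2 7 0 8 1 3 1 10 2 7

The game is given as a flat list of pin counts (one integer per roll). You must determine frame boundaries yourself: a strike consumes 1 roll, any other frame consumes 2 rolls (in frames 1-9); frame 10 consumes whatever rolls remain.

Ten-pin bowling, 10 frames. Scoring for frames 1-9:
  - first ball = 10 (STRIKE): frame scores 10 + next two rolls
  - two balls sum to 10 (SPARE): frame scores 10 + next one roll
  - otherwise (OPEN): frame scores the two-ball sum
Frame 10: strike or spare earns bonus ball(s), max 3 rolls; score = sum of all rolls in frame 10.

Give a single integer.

Answer: 104

Derivation:
Frame 1: OPEN (4+0=4). Cumulative: 4
Frame 2: OPEN (1+2=3). Cumulative: 7
Frame 3: OPEN (9+0=9). Cumulative: 16
Frame 4: STRIKE. 10 + next two rolls (10+5) = 25. Cumulative: 41
Frame 5: STRIKE. 10 + next two rolls (5+2) = 17. Cumulative: 58
Frame 6: OPEN (5+2=7). Cumulative: 65
Frame 7: OPEN (7+0=7). Cumulative: 72
Frame 8: OPEN (8+1=9). Cumulative: 81
Frame 9: OPEN (3+1=4). Cumulative: 85
Frame 10: STRIKE. Sum of all frame-10 rolls (10+2+7) = 19. Cumulative: 104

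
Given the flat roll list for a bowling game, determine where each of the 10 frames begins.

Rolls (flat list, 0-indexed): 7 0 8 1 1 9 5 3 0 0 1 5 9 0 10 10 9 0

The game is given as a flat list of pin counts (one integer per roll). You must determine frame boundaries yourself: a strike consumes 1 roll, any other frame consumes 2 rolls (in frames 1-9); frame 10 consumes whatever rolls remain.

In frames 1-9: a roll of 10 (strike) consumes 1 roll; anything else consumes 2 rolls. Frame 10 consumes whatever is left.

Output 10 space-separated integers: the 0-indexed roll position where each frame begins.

Frame 1 starts at roll index 0: rolls=7,0 (sum=7), consumes 2 rolls
Frame 2 starts at roll index 2: rolls=8,1 (sum=9), consumes 2 rolls
Frame 3 starts at roll index 4: rolls=1,9 (sum=10), consumes 2 rolls
Frame 4 starts at roll index 6: rolls=5,3 (sum=8), consumes 2 rolls
Frame 5 starts at roll index 8: rolls=0,0 (sum=0), consumes 2 rolls
Frame 6 starts at roll index 10: rolls=1,5 (sum=6), consumes 2 rolls
Frame 7 starts at roll index 12: rolls=9,0 (sum=9), consumes 2 rolls
Frame 8 starts at roll index 14: roll=10 (strike), consumes 1 roll
Frame 9 starts at roll index 15: roll=10 (strike), consumes 1 roll
Frame 10 starts at roll index 16: 2 remaining rolls

Answer: 0 2 4 6 8 10 12 14 15 16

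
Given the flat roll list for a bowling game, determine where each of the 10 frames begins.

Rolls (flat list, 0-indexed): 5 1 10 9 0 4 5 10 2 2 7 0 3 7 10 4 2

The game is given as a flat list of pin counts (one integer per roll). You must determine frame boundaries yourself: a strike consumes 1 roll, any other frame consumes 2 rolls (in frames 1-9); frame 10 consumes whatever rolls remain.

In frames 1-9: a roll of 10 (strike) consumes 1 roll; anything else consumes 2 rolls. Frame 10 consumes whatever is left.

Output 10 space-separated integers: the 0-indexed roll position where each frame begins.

Frame 1 starts at roll index 0: rolls=5,1 (sum=6), consumes 2 rolls
Frame 2 starts at roll index 2: roll=10 (strike), consumes 1 roll
Frame 3 starts at roll index 3: rolls=9,0 (sum=9), consumes 2 rolls
Frame 4 starts at roll index 5: rolls=4,5 (sum=9), consumes 2 rolls
Frame 5 starts at roll index 7: roll=10 (strike), consumes 1 roll
Frame 6 starts at roll index 8: rolls=2,2 (sum=4), consumes 2 rolls
Frame 7 starts at roll index 10: rolls=7,0 (sum=7), consumes 2 rolls
Frame 8 starts at roll index 12: rolls=3,7 (sum=10), consumes 2 rolls
Frame 9 starts at roll index 14: roll=10 (strike), consumes 1 roll
Frame 10 starts at roll index 15: 2 remaining rolls

Answer: 0 2 3 5 7 8 10 12 14 15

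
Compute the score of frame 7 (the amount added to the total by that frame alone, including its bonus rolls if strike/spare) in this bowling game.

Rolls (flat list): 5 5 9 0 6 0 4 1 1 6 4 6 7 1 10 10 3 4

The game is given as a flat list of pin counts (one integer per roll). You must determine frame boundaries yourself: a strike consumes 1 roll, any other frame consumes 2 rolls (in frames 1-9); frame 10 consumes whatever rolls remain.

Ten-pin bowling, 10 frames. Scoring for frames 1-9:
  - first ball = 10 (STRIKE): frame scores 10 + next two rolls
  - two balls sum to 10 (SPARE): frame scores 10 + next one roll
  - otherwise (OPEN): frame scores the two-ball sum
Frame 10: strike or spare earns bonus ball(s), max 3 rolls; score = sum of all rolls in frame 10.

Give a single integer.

Answer: 8

Derivation:
Frame 1: SPARE (5+5=10). 10 + next roll (9) = 19. Cumulative: 19
Frame 2: OPEN (9+0=9). Cumulative: 28
Frame 3: OPEN (6+0=6). Cumulative: 34
Frame 4: OPEN (4+1=5). Cumulative: 39
Frame 5: OPEN (1+6=7). Cumulative: 46
Frame 6: SPARE (4+6=10). 10 + next roll (7) = 17. Cumulative: 63
Frame 7: OPEN (7+1=8). Cumulative: 71
Frame 8: STRIKE. 10 + next two rolls (10+3) = 23. Cumulative: 94
Frame 9: STRIKE. 10 + next two rolls (3+4) = 17. Cumulative: 111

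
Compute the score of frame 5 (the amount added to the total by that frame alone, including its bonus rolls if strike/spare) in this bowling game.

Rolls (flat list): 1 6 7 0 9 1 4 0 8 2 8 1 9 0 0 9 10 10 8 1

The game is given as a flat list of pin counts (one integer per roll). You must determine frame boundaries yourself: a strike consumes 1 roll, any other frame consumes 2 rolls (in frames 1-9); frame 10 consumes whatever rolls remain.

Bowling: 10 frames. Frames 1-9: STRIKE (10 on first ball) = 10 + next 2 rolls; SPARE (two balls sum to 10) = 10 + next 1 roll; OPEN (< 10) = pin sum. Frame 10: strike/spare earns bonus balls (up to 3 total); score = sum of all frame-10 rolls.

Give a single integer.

Frame 1: OPEN (1+6=7). Cumulative: 7
Frame 2: OPEN (7+0=7). Cumulative: 14
Frame 3: SPARE (9+1=10). 10 + next roll (4) = 14. Cumulative: 28
Frame 4: OPEN (4+0=4). Cumulative: 32
Frame 5: SPARE (8+2=10). 10 + next roll (8) = 18. Cumulative: 50
Frame 6: OPEN (8+1=9). Cumulative: 59
Frame 7: OPEN (9+0=9). Cumulative: 68

Answer: 18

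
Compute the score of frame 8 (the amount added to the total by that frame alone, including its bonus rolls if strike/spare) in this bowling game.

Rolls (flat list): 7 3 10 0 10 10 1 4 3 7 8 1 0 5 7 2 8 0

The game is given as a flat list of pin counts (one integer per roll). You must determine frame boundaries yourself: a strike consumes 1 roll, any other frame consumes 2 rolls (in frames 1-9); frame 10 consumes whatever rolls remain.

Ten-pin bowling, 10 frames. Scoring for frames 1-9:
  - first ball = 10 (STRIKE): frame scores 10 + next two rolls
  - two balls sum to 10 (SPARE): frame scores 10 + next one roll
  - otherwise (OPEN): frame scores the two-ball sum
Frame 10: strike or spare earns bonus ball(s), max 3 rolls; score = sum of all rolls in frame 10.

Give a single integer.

Answer: 5

Derivation:
Frame 1: SPARE (7+3=10). 10 + next roll (10) = 20. Cumulative: 20
Frame 2: STRIKE. 10 + next two rolls (0+10) = 20. Cumulative: 40
Frame 3: SPARE (0+10=10). 10 + next roll (10) = 20. Cumulative: 60
Frame 4: STRIKE. 10 + next two rolls (1+4) = 15. Cumulative: 75
Frame 5: OPEN (1+4=5). Cumulative: 80
Frame 6: SPARE (3+7=10). 10 + next roll (8) = 18. Cumulative: 98
Frame 7: OPEN (8+1=9). Cumulative: 107
Frame 8: OPEN (0+5=5). Cumulative: 112
Frame 9: OPEN (7+2=9). Cumulative: 121
Frame 10: OPEN. Sum of all frame-10 rolls (8+0) = 8. Cumulative: 129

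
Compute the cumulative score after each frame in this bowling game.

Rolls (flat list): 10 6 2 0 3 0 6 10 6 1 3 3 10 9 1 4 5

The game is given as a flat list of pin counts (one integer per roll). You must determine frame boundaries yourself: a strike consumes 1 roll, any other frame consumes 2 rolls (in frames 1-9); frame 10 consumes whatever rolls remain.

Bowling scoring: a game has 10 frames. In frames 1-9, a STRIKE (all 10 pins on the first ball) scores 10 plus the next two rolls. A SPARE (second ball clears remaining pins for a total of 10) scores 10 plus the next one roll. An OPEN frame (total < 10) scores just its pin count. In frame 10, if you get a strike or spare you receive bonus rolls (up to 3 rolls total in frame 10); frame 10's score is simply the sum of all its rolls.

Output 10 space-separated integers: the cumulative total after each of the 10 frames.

Answer: 18 26 29 35 52 59 65 85 99 108

Derivation:
Frame 1: STRIKE. 10 + next two rolls (6+2) = 18. Cumulative: 18
Frame 2: OPEN (6+2=8). Cumulative: 26
Frame 3: OPEN (0+3=3). Cumulative: 29
Frame 4: OPEN (0+6=6). Cumulative: 35
Frame 5: STRIKE. 10 + next two rolls (6+1) = 17. Cumulative: 52
Frame 6: OPEN (6+1=7). Cumulative: 59
Frame 7: OPEN (3+3=6). Cumulative: 65
Frame 8: STRIKE. 10 + next two rolls (9+1) = 20. Cumulative: 85
Frame 9: SPARE (9+1=10). 10 + next roll (4) = 14. Cumulative: 99
Frame 10: OPEN. Sum of all frame-10 rolls (4+5) = 9. Cumulative: 108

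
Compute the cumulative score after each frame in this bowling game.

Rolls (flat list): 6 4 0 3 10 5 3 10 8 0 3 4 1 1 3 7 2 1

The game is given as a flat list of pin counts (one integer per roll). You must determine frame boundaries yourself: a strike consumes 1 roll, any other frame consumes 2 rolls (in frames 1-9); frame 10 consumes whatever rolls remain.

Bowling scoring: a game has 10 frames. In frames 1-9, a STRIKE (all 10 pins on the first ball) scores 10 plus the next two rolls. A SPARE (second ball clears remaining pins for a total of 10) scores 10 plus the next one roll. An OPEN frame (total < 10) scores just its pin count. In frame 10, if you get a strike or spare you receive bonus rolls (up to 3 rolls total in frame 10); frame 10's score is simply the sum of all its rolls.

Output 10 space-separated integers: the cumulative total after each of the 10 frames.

Frame 1: SPARE (6+4=10). 10 + next roll (0) = 10. Cumulative: 10
Frame 2: OPEN (0+3=3). Cumulative: 13
Frame 3: STRIKE. 10 + next two rolls (5+3) = 18. Cumulative: 31
Frame 4: OPEN (5+3=8). Cumulative: 39
Frame 5: STRIKE. 10 + next two rolls (8+0) = 18. Cumulative: 57
Frame 6: OPEN (8+0=8). Cumulative: 65
Frame 7: OPEN (3+4=7). Cumulative: 72
Frame 8: OPEN (1+1=2). Cumulative: 74
Frame 9: SPARE (3+7=10). 10 + next roll (2) = 12. Cumulative: 86
Frame 10: OPEN. Sum of all frame-10 rolls (2+1) = 3. Cumulative: 89

Answer: 10 13 31 39 57 65 72 74 86 89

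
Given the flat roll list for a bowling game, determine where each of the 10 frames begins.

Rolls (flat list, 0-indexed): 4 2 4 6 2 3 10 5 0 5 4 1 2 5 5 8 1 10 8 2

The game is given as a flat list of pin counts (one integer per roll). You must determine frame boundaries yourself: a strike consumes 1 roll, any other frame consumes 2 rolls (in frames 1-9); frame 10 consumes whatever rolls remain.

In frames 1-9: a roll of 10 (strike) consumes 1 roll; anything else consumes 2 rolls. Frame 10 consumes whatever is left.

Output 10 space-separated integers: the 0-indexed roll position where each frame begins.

Answer: 0 2 4 6 7 9 11 13 15 17

Derivation:
Frame 1 starts at roll index 0: rolls=4,2 (sum=6), consumes 2 rolls
Frame 2 starts at roll index 2: rolls=4,6 (sum=10), consumes 2 rolls
Frame 3 starts at roll index 4: rolls=2,3 (sum=5), consumes 2 rolls
Frame 4 starts at roll index 6: roll=10 (strike), consumes 1 roll
Frame 5 starts at roll index 7: rolls=5,0 (sum=5), consumes 2 rolls
Frame 6 starts at roll index 9: rolls=5,4 (sum=9), consumes 2 rolls
Frame 7 starts at roll index 11: rolls=1,2 (sum=3), consumes 2 rolls
Frame 8 starts at roll index 13: rolls=5,5 (sum=10), consumes 2 rolls
Frame 9 starts at roll index 15: rolls=8,1 (sum=9), consumes 2 rolls
Frame 10 starts at roll index 17: 3 remaining rolls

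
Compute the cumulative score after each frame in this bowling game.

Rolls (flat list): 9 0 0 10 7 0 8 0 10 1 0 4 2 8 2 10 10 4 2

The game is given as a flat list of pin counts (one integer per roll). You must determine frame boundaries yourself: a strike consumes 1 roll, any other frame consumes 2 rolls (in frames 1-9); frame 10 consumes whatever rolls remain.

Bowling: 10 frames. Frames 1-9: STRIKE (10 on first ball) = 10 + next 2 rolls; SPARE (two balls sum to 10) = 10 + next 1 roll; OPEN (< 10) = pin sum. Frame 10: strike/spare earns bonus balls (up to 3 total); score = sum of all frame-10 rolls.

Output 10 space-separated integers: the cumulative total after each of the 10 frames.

Answer: 9 26 33 41 52 53 59 79 103 119

Derivation:
Frame 1: OPEN (9+0=9). Cumulative: 9
Frame 2: SPARE (0+10=10). 10 + next roll (7) = 17. Cumulative: 26
Frame 3: OPEN (7+0=7). Cumulative: 33
Frame 4: OPEN (8+0=8). Cumulative: 41
Frame 5: STRIKE. 10 + next two rolls (1+0) = 11. Cumulative: 52
Frame 6: OPEN (1+0=1). Cumulative: 53
Frame 7: OPEN (4+2=6). Cumulative: 59
Frame 8: SPARE (8+2=10). 10 + next roll (10) = 20. Cumulative: 79
Frame 9: STRIKE. 10 + next two rolls (10+4) = 24. Cumulative: 103
Frame 10: STRIKE. Sum of all frame-10 rolls (10+4+2) = 16. Cumulative: 119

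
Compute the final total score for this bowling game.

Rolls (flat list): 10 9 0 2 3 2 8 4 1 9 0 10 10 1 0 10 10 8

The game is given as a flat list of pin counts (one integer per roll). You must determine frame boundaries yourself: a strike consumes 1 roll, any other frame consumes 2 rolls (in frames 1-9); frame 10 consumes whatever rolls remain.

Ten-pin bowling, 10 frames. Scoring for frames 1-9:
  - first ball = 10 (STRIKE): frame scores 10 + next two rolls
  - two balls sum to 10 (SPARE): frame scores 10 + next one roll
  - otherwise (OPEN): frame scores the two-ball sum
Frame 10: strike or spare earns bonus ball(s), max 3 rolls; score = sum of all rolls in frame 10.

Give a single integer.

Answer: 122

Derivation:
Frame 1: STRIKE. 10 + next two rolls (9+0) = 19. Cumulative: 19
Frame 2: OPEN (9+0=9). Cumulative: 28
Frame 3: OPEN (2+3=5). Cumulative: 33
Frame 4: SPARE (2+8=10). 10 + next roll (4) = 14. Cumulative: 47
Frame 5: OPEN (4+1=5). Cumulative: 52
Frame 6: OPEN (9+0=9). Cumulative: 61
Frame 7: STRIKE. 10 + next two rolls (10+1) = 21. Cumulative: 82
Frame 8: STRIKE. 10 + next two rolls (1+0) = 11. Cumulative: 93
Frame 9: OPEN (1+0=1). Cumulative: 94
Frame 10: STRIKE. Sum of all frame-10 rolls (10+10+8) = 28. Cumulative: 122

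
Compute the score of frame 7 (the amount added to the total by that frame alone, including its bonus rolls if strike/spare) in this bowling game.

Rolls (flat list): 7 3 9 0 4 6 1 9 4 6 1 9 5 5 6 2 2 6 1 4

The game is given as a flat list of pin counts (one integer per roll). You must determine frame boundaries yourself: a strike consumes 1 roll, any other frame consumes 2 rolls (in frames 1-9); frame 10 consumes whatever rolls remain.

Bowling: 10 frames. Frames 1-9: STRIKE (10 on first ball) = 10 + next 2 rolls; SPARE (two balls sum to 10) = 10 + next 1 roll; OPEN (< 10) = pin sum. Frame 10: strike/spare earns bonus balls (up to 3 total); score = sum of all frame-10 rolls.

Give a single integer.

Answer: 16

Derivation:
Frame 1: SPARE (7+3=10). 10 + next roll (9) = 19. Cumulative: 19
Frame 2: OPEN (9+0=9). Cumulative: 28
Frame 3: SPARE (4+6=10). 10 + next roll (1) = 11. Cumulative: 39
Frame 4: SPARE (1+9=10). 10 + next roll (4) = 14. Cumulative: 53
Frame 5: SPARE (4+6=10). 10 + next roll (1) = 11. Cumulative: 64
Frame 6: SPARE (1+9=10). 10 + next roll (5) = 15. Cumulative: 79
Frame 7: SPARE (5+5=10). 10 + next roll (6) = 16. Cumulative: 95
Frame 8: OPEN (6+2=8). Cumulative: 103
Frame 9: OPEN (2+6=8). Cumulative: 111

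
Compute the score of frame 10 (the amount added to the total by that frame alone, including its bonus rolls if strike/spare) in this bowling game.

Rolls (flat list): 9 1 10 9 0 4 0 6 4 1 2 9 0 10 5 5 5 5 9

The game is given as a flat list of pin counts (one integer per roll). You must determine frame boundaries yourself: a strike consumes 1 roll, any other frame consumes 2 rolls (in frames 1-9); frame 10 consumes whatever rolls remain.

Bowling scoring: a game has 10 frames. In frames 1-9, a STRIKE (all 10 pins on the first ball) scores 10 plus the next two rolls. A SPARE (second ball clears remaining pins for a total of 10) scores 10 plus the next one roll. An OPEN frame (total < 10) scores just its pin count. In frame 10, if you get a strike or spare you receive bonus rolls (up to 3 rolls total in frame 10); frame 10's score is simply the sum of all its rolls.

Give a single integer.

Frame 1: SPARE (9+1=10). 10 + next roll (10) = 20. Cumulative: 20
Frame 2: STRIKE. 10 + next two rolls (9+0) = 19. Cumulative: 39
Frame 3: OPEN (9+0=9). Cumulative: 48
Frame 4: OPEN (4+0=4). Cumulative: 52
Frame 5: SPARE (6+4=10). 10 + next roll (1) = 11. Cumulative: 63
Frame 6: OPEN (1+2=3). Cumulative: 66
Frame 7: OPEN (9+0=9). Cumulative: 75
Frame 8: STRIKE. 10 + next two rolls (5+5) = 20. Cumulative: 95
Frame 9: SPARE (5+5=10). 10 + next roll (5) = 15. Cumulative: 110
Frame 10: SPARE. Sum of all frame-10 rolls (5+5+9) = 19. Cumulative: 129

Answer: 19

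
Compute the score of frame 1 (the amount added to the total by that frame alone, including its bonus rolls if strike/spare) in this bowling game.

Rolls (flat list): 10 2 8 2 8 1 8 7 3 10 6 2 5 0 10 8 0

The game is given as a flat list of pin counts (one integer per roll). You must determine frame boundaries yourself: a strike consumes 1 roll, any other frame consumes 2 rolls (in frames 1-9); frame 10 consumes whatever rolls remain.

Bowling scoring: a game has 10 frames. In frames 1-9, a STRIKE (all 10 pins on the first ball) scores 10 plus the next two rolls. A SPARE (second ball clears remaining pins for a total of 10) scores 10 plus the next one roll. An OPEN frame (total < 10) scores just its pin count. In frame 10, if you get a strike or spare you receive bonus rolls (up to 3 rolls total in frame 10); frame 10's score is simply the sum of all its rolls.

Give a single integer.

Answer: 20

Derivation:
Frame 1: STRIKE. 10 + next two rolls (2+8) = 20. Cumulative: 20
Frame 2: SPARE (2+8=10). 10 + next roll (2) = 12. Cumulative: 32
Frame 3: SPARE (2+8=10). 10 + next roll (1) = 11. Cumulative: 43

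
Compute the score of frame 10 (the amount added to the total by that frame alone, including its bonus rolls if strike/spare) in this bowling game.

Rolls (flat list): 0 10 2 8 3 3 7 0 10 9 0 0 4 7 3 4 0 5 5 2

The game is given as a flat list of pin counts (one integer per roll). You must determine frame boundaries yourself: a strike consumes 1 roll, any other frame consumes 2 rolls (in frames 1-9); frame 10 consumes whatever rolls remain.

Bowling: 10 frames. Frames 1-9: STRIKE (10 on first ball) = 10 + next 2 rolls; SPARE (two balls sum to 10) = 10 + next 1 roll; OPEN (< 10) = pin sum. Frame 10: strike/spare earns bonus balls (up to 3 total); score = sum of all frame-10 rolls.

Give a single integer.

Frame 1: SPARE (0+10=10). 10 + next roll (2) = 12. Cumulative: 12
Frame 2: SPARE (2+8=10). 10 + next roll (3) = 13. Cumulative: 25
Frame 3: OPEN (3+3=6). Cumulative: 31
Frame 4: OPEN (7+0=7). Cumulative: 38
Frame 5: STRIKE. 10 + next two rolls (9+0) = 19. Cumulative: 57
Frame 6: OPEN (9+0=9). Cumulative: 66
Frame 7: OPEN (0+4=4). Cumulative: 70
Frame 8: SPARE (7+3=10). 10 + next roll (4) = 14. Cumulative: 84
Frame 9: OPEN (4+0=4). Cumulative: 88
Frame 10: SPARE. Sum of all frame-10 rolls (5+5+2) = 12. Cumulative: 100

Answer: 12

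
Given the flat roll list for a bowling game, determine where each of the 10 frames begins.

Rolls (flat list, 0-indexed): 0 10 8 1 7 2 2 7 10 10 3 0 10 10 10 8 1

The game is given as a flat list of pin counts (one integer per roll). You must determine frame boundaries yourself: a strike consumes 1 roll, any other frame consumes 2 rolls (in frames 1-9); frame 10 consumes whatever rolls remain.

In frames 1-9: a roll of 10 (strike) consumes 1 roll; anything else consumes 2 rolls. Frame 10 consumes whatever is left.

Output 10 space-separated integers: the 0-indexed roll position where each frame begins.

Frame 1 starts at roll index 0: rolls=0,10 (sum=10), consumes 2 rolls
Frame 2 starts at roll index 2: rolls=8,1 (sum=9), consumes 2 rolls
Frame 3 starts at roll index 4: rolls=7,2 (sum=9), consumes 2 rolls
Frame 4 starts at roll index 6: rolls=2,7 (sum=9), consumes 2 rolls
Frame 5 starts at roll index 8: roll=10 (strike), consumes 1 roll
Frame 6 starts at roll index 9: roll=10 (strike), consumes 1 roll
Frame 7 starts at roll index 10: rolls=3,0 (sum=3), consumes 2 rolls
Frame 8 starts at roll index 12: roll=10 (strike), consumes 1 roll
Frame 9 starts at roll index 13: roll=10 (strike), consumes 1 roll
Frame 10 starts at roll index 14: 3 remaining rolls

Answer: 0 2 4 6 8 9 10 12 13 14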